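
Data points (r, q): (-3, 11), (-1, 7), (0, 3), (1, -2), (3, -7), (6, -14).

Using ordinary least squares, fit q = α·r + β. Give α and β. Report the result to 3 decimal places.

Forming XᵀX = [[56, 6]; [6, 6]] and Xᵀq = [-147, -2]ᵀ gives XᵀX·[α, β]ᵀ = Xᵀq.
det = 56·6 − 6² = 300.
α = ((-147)·6 − 6·(-2))/300 = -29/10; β = (56·(-2) − 6·(-147))/300 = 77/30.

α = -2.900, β = 2.567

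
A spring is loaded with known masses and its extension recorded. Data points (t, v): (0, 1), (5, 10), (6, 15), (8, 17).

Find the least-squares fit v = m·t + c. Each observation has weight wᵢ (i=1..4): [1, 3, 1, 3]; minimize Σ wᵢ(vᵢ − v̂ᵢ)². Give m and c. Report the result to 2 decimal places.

m = 2.05, c = 0.58

Compute the Gram sums: Σwᵢ·t·t = 303, Σwᵢ·t = 45, Σwᵢ·1 = 8.
Moment sums: Σwᵢ·t·v = 648, Σwᵢ·v = 97.
So XᵀWX·[m, c]ᵀ = XᵀWv: [[303, 45]; [45, 8]]·[m, c]ᵀ = [648, 97]ᵀ.
det = 303·8 − 45² = 399.
m = (648·8 − 45·97)/399 = 39/19; c = (303·97 − 45·648)/399 = 11/19.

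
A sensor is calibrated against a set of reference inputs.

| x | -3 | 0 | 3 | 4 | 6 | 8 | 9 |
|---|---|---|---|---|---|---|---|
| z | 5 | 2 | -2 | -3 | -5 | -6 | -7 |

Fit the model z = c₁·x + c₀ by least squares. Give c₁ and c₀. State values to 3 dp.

c₁ = -1.013, c₀ = 1.621

Compute the Gram sums: Σx·x = 215, Σx = 27, Σ1 = 7.
Moment sums: Σx·z = -174, Σz = -16.
Normal equations: [[215, 27]; [27, 7]]·[c₁, c₀]ᵀ = [-174, -16]ᵀ.
Eliminating c₀: 7·(row 1) − 27·(row 2) gives 776·c₁ = 7·(-174) − 27·(-16) = -786, so c₁ = -393/388.
Then c₀ = ((-16) − 27·(-393/388))/7 = 629/388.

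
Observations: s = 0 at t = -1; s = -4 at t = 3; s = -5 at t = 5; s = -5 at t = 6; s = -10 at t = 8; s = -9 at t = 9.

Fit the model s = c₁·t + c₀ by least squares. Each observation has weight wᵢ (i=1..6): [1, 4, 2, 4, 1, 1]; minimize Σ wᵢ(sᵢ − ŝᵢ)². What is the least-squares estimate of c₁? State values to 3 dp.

c₁ = -0.859

With design matrix M, MᵀWM = [[376, 62]; [62, 13]] and MᵀWs = [-379, -65]ᵀ.
det = 376·13 − 62² = 1044.
c₁ = ((-379)·13 − 62·(-65))/1044 = -299/348; c₀ = (376·(-65) − 62·(-379))/1044 = -157/174.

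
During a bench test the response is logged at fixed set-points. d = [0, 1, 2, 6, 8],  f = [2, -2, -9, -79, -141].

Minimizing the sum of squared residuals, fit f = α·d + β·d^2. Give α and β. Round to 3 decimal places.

The normal equations are: 105·α + 737·β = -1622;  737·α + 5409·β = -11906.
Determinant 105·5409 − 737² = 24776.
α = ((-1622)·5409 − 737·(-11906))/24776 = 331/6194; β = (105·(-11906) − 737·(-1622))/24776 = -13679/6194.

α = 0.053, β = -2.208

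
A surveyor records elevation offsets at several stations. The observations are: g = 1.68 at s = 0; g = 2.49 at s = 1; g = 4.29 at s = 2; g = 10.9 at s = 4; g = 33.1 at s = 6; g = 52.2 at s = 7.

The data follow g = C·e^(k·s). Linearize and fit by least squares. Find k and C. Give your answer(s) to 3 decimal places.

k = 0.499, C = 1.582

With ln gᵢ as the transformed response and sᵢ as the regressor:
Σs = 20.0000, Σ(s)² = 106.0000, Σln g = 12.7307, Σs·ln g = 62.0627.
Equations: 106.0000·k + 20.0000·ln C = 62.0627;  20.0000·k + 6·ln C = 12.7307.
Slope k = (n·Σs·ln g − Σs·Σln g)/(n·Σ(s)² − (Σs)²) = (6·62.0627 − 20.0000·12.7307)/236.0000 = 0.49899; ln C = (Σln g − k·Σs)/n = 0.45850, so C = exp(0.45850) = 1.58169.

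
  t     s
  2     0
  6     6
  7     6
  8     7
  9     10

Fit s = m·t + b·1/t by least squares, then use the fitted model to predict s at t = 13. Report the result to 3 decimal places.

Setting ∂/∂m … = 0 gives: 234·m + 5·b = 224;  5·m + (82849/254016)·b = 1937/504.
(Σt·t = 234, Σt·1/t = 5, Σ1/t·1/t = 82849/254016, Σt·s = 224, Σ1/t·s = 1937/504.)
Determinant 234·(82849/254016) − 5² = 724237/14112.
m = (224·(82849/254016) − 5·(1937/504))/(724237/14112) = 6838468/6518133; b = (234·(1937/504) − 5·224)/(724237/14112) = -3114216/724237.
At t = 13: ŝ = (6838468/6518133)·(13) + (-3114216/724237)·(1/13) = 1127673148/84735729.

ŝ = 13.308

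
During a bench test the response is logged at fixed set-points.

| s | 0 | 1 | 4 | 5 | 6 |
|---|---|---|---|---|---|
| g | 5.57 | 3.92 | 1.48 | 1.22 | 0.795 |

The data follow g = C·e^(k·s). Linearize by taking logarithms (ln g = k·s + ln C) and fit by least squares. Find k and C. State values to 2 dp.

k = -0.32, C = 5.48

With ln gᵢ as the transformed response and sᵢ as the regressor:
Σs = 16.0000, Σ(s)² = 78.0000, Σln g = 3.4450, Σs·ln g = 2.5520.
Equations: 78.0000·k + 16.0000·ln C = 2.5520;  16.0000·k + 5·ln C = 3.4450.
Δ = 78.0000·5 − (16.0000)² = 134.0000; k = (2.5520·5 − 16.0000·3.4450)/134.0000 = -0.31611, ln C = (78.0000·3.4450 − 16.0000·2.5520)/134.0000 = 1.70056, so C = exp(1.70056) = 5.47700.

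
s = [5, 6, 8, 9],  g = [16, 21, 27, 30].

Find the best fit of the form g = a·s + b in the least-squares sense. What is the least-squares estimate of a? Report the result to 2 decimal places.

a = 3.40

Entries of AᵀA: Σs·s = 206, Σs = 28, Σ1 = 4.
And Σs·g = 692, Σg = 94.
So AᵀA·[a, b]ᵀ = Aᵀg: [[206, 28]; [28, 4]]·[a, b]ᵀ = [692, 94]ᵀ.
Δ = 206·4 − 28² = 40.
a = (692·4 − 28·94)/40 = 17/5; b = (206·94 − 28·692)/40 = -3/10.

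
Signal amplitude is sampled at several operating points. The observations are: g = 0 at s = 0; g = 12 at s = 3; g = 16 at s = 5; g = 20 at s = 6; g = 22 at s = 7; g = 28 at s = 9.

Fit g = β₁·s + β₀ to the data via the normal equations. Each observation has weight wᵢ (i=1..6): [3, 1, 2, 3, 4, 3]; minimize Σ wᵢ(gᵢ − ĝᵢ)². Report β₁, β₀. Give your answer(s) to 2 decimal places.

β₁ = 3.09, β₀ = 0.63

Forming MᵀWM = [[606, 86]; [86, 16]] and MᵀWg = [1928, 276]ᵀ gives MᵀWM·[β₁, β₀]ᵀ = MᵀWg.
Eliminating β₀: 16·(row 1) − 86·(row 2) gives 2300·β₁ = 16·1928 − 86·276 = 7112, so β₁ = 1778/575.
Then β₀ = (276 − 86·(1778/575))/16 = 362/575.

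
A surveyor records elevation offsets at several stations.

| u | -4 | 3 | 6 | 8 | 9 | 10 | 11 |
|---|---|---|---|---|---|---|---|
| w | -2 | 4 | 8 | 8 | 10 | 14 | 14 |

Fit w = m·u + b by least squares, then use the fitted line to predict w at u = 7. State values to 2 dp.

The normal equations are: 427·m + 43·b = 516;  43·m + 7·b = 56.
det = 427·7 − 43² = 1140.
m = (516·7 − 43·56)/1140 = 301/285; b = (427·56 − 43·516)/1140 = 431/285.
At u = 7: ŵ = (301/285)·(7) + (431/285)·(1) = 846/95.

ŵ = 8.91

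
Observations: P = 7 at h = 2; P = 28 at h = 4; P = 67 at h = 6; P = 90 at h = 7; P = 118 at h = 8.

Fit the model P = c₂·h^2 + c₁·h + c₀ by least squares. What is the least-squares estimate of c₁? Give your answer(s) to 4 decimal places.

Normal-equation sums: Σh^2·h^2 = 8065, Σh^2·h = 1143, Σh^2 = 169, Σh·h = 169, Σh = 27, Σ1 = 5.
And Σh^2·P = 14850, Σh·P = 2102, ΣP = 310.
Row-reducing yields c₂ = 881/469, c₁ = -97/469, c₀ = -176/469.

c₁ = -0.2068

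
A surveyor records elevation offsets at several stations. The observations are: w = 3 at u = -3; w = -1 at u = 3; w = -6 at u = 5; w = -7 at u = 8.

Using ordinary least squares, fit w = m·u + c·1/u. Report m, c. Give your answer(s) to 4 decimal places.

m = -0.9902, c = 1.9890

Compute the Gram sums: Σu·u = 107, Σu·1/u = 4, Σ1/u·1/u = 4001/14400.
Right-hand side: Σu·w = -98, Σ1/u·w = -409/120.
det = 107·(4001/14400) − 4² = 197707/14400.
m = ((-98)·(4001/14400) − 4·(-409/120))/(197707/14400) = -195778/197707; c = (107·(-409/120) − 4·(-98))/(197707/14400) = 393240/197707.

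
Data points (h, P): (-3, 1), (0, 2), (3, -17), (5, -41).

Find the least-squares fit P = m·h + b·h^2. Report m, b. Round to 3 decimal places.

Entries of AᵀA: Σh·h = 43, Σh·h^2 = 125, Σh^2·h^2 = 787.
Right-hand side: Σh·P = -259, Σh^2·P = -1169.
Determinant 43·787 − 125² = 18216.
m = ((-259)·787 − 125·(-1169))/18216 = -1603/506; b = (43·(-1169) − 125·(-259))/18216 = -497/506.

m = -3.168, b = -0.982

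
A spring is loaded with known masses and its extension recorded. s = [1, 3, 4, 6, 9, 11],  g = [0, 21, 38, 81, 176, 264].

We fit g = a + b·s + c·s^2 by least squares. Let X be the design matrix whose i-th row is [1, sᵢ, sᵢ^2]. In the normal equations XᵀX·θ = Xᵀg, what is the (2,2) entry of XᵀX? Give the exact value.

Row 2 ↔ basis s, column 2 ↔ basis s, so (XᵀX)_{2,2} = Σᵢ (s)·(s) = (1)·(1) + (3)·(3) + (4)·(4) + (6)·(6) + (9)·(9) + (11)·(11) = 264.

264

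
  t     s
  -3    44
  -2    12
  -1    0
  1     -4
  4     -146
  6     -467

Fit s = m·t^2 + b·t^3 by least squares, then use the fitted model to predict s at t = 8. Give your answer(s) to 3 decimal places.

The normal equations are: 1651·m + 8525·b = -18708;  8525·m + 51547·b = -111504.
Determinant 1651·51547 − 8525² = 12428472.
m = ((-18708)·51547 − 8525·(-111504))/12428472 = -1147473/1035706; b = (1651·(-111504) − 8525·(-18708))/12428472 = -2050617/1035706.
At t = 8: ŝ = (-1147473/1035706)·(64) + (-2050617/1035706)·(512) = -80239584/73979.

ŝ = -1084.627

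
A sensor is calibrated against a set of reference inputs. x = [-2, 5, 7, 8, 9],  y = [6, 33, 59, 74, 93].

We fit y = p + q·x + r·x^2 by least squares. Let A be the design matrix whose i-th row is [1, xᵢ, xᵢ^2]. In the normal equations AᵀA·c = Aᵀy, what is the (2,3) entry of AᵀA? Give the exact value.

Row 2 ↔ basis x, column 3 ↔ basis x^2, so (AᵀA)_{2,3} = Σᵢ (x)·(x^2) = (-2)·(4) + (5)·(25) + (7)·(49) + (8)·(64) + (9)·(81) = 1701.

1701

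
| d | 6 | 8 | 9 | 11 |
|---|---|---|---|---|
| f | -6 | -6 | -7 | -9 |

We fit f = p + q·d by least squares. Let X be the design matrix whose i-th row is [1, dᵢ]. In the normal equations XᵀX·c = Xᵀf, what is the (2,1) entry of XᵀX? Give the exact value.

Row 2 ↔ basis d, column 1 ↔ basis 1, so (XᵀX)_{2,1} = Σᵢ d = (6)·(1) + (8)·(1) + (9)·(1) + (11)·(1) = 34.

34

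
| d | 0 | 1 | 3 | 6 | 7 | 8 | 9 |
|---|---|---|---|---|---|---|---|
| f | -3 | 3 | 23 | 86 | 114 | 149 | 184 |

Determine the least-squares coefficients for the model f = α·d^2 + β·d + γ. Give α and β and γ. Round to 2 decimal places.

Compute the Gram sums: Σd^2·d^2 = 14436, Σd^2·d = 1828, Σd^2 = 240, Σd·d = 240, Σd = 34, Σ1 = 7.
And Σd^2·f = 33332, Σd·f = 4234, Σf = 556.
So XᵀX·[α, β, γ]ᵀ = Xᵀf: [[14436, 1828, 240]; [1828, 240, 34]; [240, 34, 7]]·[α, β, γ]ᵀ = [33332, 4234, 556]ᵀ.
Row-reducing yields α = 46007/22792, β = 59849/22792, γ = -28871/11396.

α = 2.02, β = 2.63, γ = -2.53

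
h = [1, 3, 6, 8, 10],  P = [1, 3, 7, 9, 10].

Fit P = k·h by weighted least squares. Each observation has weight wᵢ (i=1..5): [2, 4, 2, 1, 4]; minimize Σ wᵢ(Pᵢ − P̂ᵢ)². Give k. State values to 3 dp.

Normal-equation sums: Σwᵢ·h·h = 574.
And Σwᵢ·h·P = 594.
So MᵀWM·[k]ᵀ = MᵀWP: [[574]]·[k]ᵀ = [594]ᵀ.
Hence k = 594 / 574 ≈ 1.03484.

k = 1.035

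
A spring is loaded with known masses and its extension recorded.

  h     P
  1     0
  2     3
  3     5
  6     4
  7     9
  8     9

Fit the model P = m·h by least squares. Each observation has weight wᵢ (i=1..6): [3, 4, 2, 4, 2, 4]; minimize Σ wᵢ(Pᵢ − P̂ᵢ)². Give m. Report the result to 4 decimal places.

m = 1.0542

Sums needed: Σwᵢ·h·h = 535.
Moment sums: Σwᵢ·h·P = 564.
XᵀWX·[m]ᵀ = XᵀWP becomes [[535]]·[m]ᵀ = [564]ᵀ.
m = 564/535 = 1.05421.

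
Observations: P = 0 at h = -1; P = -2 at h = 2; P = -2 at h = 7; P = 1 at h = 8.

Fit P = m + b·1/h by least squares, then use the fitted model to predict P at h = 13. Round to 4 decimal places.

Normal-equation sums: Σ1 = 4, Σ1/h = -13/56, Σ1/h·1/h = 4033/3136.
Right-hand side: ΣP = -3, Σ1/h·P = -65/56.
det = 4·(4033/3136) − (-13/56)² = 15963/3136.
m = ((-3)·(4033/3136) − (-13/56)·(-65/56))/(15963/3136) = -12944/15963; b = (4·(-65/56) − (-13/56)·(-3))/(15963/3136) = -16744/15963.
At h = 13: P̂ = (-12944/15963)·(1) + (-16744/15963)·(1/13) = -4744/5321.

P̂ = -0.8916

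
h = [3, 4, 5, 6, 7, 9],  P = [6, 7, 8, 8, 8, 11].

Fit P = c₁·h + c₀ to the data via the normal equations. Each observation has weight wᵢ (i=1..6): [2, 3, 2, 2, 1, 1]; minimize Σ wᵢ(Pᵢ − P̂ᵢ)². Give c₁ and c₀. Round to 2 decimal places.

Setting ∂/∂c₁ … = 0 gives: 318·c₁ + 56·c₀ = 451;  56·c₁ + 11·c₀ = 84.
(Σwᵢ·h·h = 318, Σwᵢ·h = 56, Σwᵢ·1 = 11, Σwᵢ·h·P = 451, Σwᵢ·P = 84.)
Determinant 318·11 − 56² = 362.
c₁ = (451·11 − 56·84)/362 = 257/362; c₀ = (318·84 − 56·451)/362 = 728/181.

c₁ = 0.71, c₀ = 4.02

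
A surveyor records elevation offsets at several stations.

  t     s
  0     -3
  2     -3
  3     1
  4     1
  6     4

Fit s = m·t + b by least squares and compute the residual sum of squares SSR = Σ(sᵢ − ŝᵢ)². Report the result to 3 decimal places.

Normal-equation sums: Σt·t = 65, Σt = 15, Σ1 = 5.
For Xᵀs: Σt·s = 25, Σs = 0.
Eliminating b: 5·(row 1) − 15·(row 2) gives 100·m = 5·25 − 15·0 = 125, so m = 5/4.
Then b = (0 − 15·(5/4))/5 = -15/4.
Residuals: 3/4, -7/4, 1, -1/4, 1/4; SSR = 19/4.

SSR = 4.750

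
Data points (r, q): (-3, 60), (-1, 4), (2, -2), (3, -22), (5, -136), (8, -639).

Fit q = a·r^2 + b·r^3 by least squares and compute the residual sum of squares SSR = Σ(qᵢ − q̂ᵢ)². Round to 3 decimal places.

AᵀA·[a, b]ᵀ = Aᵀq reads: 4900·a + 35924·b = -43958;  35924·a + 279292·b = -346402.
Eliminating b: 279292·(row 1) − 35924·(row 2) gives 77997024·a = 279292·(-43958) − 35924·(-346402) = 167027712, so a = 1739872/812469.
Then b = ((-346402) − 35924·(1739872/812469))/279292 = -351853/232134.
Residuals: -107211/541646, 185679/541646, 422486/270823, -188705/541646, -37931/541646, 359/270823; SSR = 735718/270823.

SSR = 2.717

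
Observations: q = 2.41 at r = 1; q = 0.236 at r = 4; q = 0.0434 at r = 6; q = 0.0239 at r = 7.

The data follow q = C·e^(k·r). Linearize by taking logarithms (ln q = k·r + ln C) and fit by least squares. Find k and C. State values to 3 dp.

k = -0.781, C = 5.232

With ln qᵢ as the transformed response and rᵢ as the regressor:
Σr = 18.0000, Σ(r)² = 102.0000, Σln q = -7.4355, Σr·ln q = -49.8570.
Equations: 102.0000·k + 18.0000·ln C = -49.8570;  18.0000·k + 4·ln C = -7.4355.
Slope k = (n·Σr·ln q − Σr·Σln q)/(n·Σ(r)² − (Σr)²) = (4·-49.8570 − 18.0000·-7.4355)/84.0000 = -0.78083; ln C = (Σln q − k·Σr)/n = 1.65485, so C = exp(1.65485) = 5.23232.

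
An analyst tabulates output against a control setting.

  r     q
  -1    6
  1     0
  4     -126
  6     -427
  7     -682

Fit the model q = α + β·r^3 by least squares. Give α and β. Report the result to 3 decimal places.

α = 2.769, β = -1.995

The normal equations are: 5·α + 623·β = -1229;  623·α + 168403·β = -334228.
Determinant 5·168403 − 623² = 453886.
α = ((-1229)·168403 − 623·(-334228))/453886 = 1256757/453886; β = (5·(-334228) − 623·(-1229))/453886 = -905473/453886.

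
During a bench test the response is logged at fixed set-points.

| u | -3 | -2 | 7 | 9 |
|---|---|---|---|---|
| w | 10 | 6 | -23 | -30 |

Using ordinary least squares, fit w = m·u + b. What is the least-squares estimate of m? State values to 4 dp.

With design matrix X, XᵀX = [[143, 11]; [11, 4]] and Xᵀw = [-473, -37]ᵀ.
Eliminating b: 4·(row 1) − 11·(row 2) gives 451·m = 4·(-473) − 11·(-37) = -1485, so m = -135/41.
Then b = ((-37) − 11·(-135/41))/4 = -8/41.

m = -3.2927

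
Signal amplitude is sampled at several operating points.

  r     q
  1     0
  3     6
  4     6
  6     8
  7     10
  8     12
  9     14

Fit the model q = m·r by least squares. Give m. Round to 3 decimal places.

m = 1.492

Normal-equation sums: Σr·r = 256.
Moment sums: Σr·q = 382.
m = 382/256 = 1.49219.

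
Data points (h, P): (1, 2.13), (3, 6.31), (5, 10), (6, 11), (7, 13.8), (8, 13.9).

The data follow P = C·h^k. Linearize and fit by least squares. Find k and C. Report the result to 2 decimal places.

Linearized form: ln P = k·ln h + ln C. From the 6 transformed points,
AᵀA = [[15.1183, 8.5252]; [8.5252, 6]], rhs = [20.6063, 12.5553]ᵀ  (here Σln h = 8.5252, Σ(ln h)² = 15.1183, Σln P = 12.5553, Σln h·ln P = 20.6063).
Δ = 15.1183·6 − (8.5252)² = 18.0313; k = (20.6063·6 − 8.5252·12.5553)/18.0313 = 0.92074, ln C = (15.1183·12.5553 − 8.5252·20.6063)/18.0313 = 0.78431, so C = exp(0.78431) = 2.19089.

k = 0.92, C = 2.19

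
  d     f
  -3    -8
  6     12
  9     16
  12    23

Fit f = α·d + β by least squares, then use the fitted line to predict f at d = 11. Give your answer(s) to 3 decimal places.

Compute the Gram sums: Σd·d = 270, Σd = 24, Σ1 = 4.
Moment sums: Σd·f = 516, Σf = 43.
So MᵀM·[α, β]ᵀ = Mᵀf: [[270, 24]; [24, 4]]·[α, β]ᵀ = [516, 43]ᵀ.
Determinant 270·4 − 24² = 504.
α = (516·4 − 24·43)/504 = 43/21; β = (270·43 − 24·516)/504 = -43/28.
At d = 11: f̂ = (43/21)·(11) + (-43/28)·(1) = 1763/84.

f̂ = 20.988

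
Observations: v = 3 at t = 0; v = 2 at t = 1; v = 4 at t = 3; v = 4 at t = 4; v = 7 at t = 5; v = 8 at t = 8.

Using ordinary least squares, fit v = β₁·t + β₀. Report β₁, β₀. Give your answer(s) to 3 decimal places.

Normal-equation sums: Σt·t = 115, Σt = 21, Σ1 = 6.
For Mᵀv: Σt·v = 129, Σv = 28.
det = 115·6 − 21² = 249.
β₁ = (129·6 − 21·28)/249 = 62/83; β₀ = (115·28 − 21·129)/249 = 511/249.

β₁ = 0.747, β₀ = 2.052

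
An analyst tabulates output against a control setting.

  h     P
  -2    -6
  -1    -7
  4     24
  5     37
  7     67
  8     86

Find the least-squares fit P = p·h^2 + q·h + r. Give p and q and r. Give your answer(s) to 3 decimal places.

Forming MᵀM = [[7395, 1035, 159]; [1035, 159, 21]; [159, 21, 6]] and MᵀP = [10065, 1457, 201]ᵀ gives MᵀM·[p, q, r]ᵀ = MᵀP.
Inverting the 3×3 Gram matrix, [p, q, r]ᵀ = [929/897, 902/299, -4040/897]ᵀ.

p = 1.036, q = 3.017, r = -4.504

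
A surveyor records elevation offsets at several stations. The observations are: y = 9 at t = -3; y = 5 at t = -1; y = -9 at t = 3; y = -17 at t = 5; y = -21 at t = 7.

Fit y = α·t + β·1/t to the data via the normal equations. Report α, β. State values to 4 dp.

α = -3.0360, β = -1.7309

Forming MᵀM = [[93, 5]; [5, 14141/11025]] and Mᵀy = [-291, -87/5]ᵀ gives MᵀM·[α, β]ᵀ = Mᵀy.
Determinant 93·(14141/11025) − 5² = 346496/3675.
α = ((-291)·(14141/11025) − 5·(-87/5))/(346496/3675) = -65747/21656; β = (93·(-87/5) − 5·(-291))/(346496/3675) = -37485/21656.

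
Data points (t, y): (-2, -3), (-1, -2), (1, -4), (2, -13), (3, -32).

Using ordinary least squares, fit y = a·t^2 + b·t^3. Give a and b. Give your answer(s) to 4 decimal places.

a = -1.9540, b = -0.5485

XᵀX·[a, b]ᵀ = Xᵀy reads: 115·a + 243·b = -358;  243·a + 859·b = -946.
(Σt^2·t^2 = 115, Σt^2·t^3 = 243, Σt^3·t^3 = 859, Σt^2·y = -358, Σt^3·y = -946.)
det = 115·859 − 243² = 39736.
a = ((-358)·859 − 243·(-946))/39736 = -19411/9934; b = (115·(-946) − 243·(-358))/39736 = -5449/9934.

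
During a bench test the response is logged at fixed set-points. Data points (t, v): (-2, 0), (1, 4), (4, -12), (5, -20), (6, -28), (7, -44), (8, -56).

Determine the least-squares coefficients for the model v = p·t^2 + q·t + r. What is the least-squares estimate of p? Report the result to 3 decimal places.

Setting ∂/∂p … = 0 gives: 8691·p + 1253·q + 195·r = -7436;  1253·p + 195·q + 29·r = -1068;  195·p + 29·q + 7·r = -156.
Row-reducing yields p = -9539/10018, q = 287/10018, r = 20641/5009.

p = -0.952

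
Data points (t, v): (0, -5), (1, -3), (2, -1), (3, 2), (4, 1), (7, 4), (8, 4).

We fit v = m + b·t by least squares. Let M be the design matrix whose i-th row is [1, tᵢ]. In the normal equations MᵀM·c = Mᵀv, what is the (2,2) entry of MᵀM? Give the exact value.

Row 2 ↔ basis t, column 2 ↔ basis t, so (MᵀM)_{2,2} = Σᵢ (t)·(t) = (0)·(0) + (1)·(1) + (2)·(2) + (3)·(3) + (4)·(4) + (7)·(7) + (8)·(8) = 143.

143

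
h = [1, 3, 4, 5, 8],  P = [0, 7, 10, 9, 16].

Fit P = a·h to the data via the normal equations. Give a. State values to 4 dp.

The normal system AᵀA·[a]ᵀ = AᵀP is [[115]]·[a]ᵀ = [234]ᵀ.
a = 234/115 = 2.03478.

a = 2.0348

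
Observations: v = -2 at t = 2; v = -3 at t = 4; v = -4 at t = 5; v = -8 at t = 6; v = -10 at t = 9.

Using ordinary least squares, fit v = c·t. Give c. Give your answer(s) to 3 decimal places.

Sums needed: Σt·t = 162.
Moment sums: Σt·v = -174.
AᵀA·[c]ᵀ = Aᵀv becomes [[162]]·[c]ᵀ = [-174]ᵀ.
Hence c = -174 / 162 ≈ -1.07407.

c = -1.074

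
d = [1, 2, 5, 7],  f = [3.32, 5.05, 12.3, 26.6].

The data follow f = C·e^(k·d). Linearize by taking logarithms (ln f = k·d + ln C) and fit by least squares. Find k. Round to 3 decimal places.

Let Y = ln f. Fitting Y = k·d + ln C by least squares:
Sums: Σd = 15.0000, Σ(d)² = 79.0000, Σln f = 8.6099, Σd·ln f = 39.9531.
Normal system: [[79.0000, 15.0000]; [15.0000, 4]]·[k, ln C]ᵀ = [39.9531, 8.6099]ᵀ.
Δ = 79.0000·4 − (15.0000)² = 91.0000; k = (39.9531·4 − 15.0000·8.6099)/91.0000 = 0.33697, ln C = (79.0000·8.6099 − 15.0000·39.9531)/91.0000 = 0.88882.

k = 0.337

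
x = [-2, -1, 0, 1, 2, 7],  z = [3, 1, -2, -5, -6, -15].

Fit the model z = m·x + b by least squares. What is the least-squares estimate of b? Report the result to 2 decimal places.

Compute the Gram sums: Σx·x = 59, Σx = 7, Σ1 = 6.
Moment sums: Σx·z = -129, Σz = -24.
So MᵀM·[m, b]ᵀ = Mᵀz: [[59, 7]; [7, 6]]·[m, b]ᵀ = [-129, -24]ᵀ.
Eliminating b: 6·(row 1) − 7·(row 2) gives 305·m = 6·(-129) − 7·(-24) = -606, so m = -606/305.
Then b = ((-24) − 7·(-606/305))/6 = -513/305.

b = -1.68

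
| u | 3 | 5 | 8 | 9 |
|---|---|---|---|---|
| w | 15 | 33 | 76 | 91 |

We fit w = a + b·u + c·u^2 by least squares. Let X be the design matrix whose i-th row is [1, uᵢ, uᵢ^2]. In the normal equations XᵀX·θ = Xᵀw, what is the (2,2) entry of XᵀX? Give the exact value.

179

Row 2 ↔ basis u, column 2 ↔ basis u, so (XᵀX)_{2,2} = Σᵢ (u)·(u) = (3)·(3) + (5)·(5) + (8)·(8) + (9)·(9) = 179.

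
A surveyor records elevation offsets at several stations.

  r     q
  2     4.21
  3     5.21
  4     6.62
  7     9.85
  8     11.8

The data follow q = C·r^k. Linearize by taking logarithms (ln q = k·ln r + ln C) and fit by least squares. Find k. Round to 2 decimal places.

Linearized form: ln q = k·ln r + ln C. From the 5 transformed points,
Σln r = 7.2034, Σ(ln r)² = 11.7199, Σln q = 9.7337, Σln r·ln q = 15.0134.
Equations: 11.7199·k + 7.2034·ln C = 15.0134;  7.2034·k + 5·ln C = 9.7337.
Δ = 11.7199·5 − (7.2034)² = 6.7102; k = (15.0134·5 − 7.2034·9.7337)/6.7102 = 0.73787, ln C = (11.7199·9.7337 − 7.2034·15.0134)/6.7102 = 0.88370.

k = 0.74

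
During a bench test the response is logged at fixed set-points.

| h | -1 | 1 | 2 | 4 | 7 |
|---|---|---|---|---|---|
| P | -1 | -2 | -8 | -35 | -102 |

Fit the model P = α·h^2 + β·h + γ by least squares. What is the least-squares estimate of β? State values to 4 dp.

Normal-equation sums: Σh^2·h^2 = 2675, Σh^2·h = 415, Σh^2 = 71, Σh·h = 71, Σh = 13, Σ1 = 5.
And Σh^2·P = -5593, Σh·P = -871, ΣP = -148.
Normal equations: [[2675, 415, 71]; [415, 71, 13]; [71, 13, 5]]·[α, β, γ]ᵀ = [-5593, -871, -148]ᵀ.
Solving the 3×3 system (Gaussian elimination) gives α = -4961/2478, β = -1661/2478, γ = 4/7.

β = -0.6703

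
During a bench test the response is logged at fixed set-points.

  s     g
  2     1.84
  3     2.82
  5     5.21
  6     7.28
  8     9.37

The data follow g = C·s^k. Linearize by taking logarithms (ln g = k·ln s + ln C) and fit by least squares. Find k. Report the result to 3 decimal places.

Let Y = ln g. Fitting Y = k·ln s + ln C by least squares:
Σln s = 7.2724, Σ(ln s)² = 11.8122, Σln g = 7.5197, Σln s·ln g = 12.4278.
Equations: 11.8122·k + 7.2724·ln C = 12.4278;  7.2724·k + 5·ln C = 7.5197.
Slope k = (n·Σln s·ln g − Σln s·Σln g)/(n·Σ(ln s)² − (Σln s)²) = (5·12.4278 − 7.2724·7.5197)/6.1731 = 1.20726; ln C = (Σln g − k·Σln s)/n = -0.25199.

k = 1.207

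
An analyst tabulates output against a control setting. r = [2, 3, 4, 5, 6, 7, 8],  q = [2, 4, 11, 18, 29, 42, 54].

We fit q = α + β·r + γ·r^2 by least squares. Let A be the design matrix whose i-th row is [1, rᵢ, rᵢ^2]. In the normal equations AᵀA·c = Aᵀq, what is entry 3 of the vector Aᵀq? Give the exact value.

Entry 3 ↔ basis r^2, so (Aᵀq)_{3} = Σᵢ (r^2)·qᵢ = (4)·(2) + (9)·(4) + (16)·(11) + (25)·(18) + (36)·(29) + (49)·(42) + (64)·(54) = 7228.

7228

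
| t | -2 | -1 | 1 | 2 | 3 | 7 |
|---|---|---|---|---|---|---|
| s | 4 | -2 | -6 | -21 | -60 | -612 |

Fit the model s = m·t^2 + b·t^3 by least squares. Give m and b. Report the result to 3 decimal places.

m = -2.231, b = -1.466

With design matrix A, AᵀA = [[2516, 17050]; [17050, 118508]] and Aᵀs = [-30604, -211740]ᵀ.
det = 2516·118508 − 17050² = 7463628.
m = ((-30604)·118508 − 17050·(-211740))/7463628 = -4162958/1865907; b = (2516·(-211740) − 17050·(-30604))/7463628 = -2734910/1865907.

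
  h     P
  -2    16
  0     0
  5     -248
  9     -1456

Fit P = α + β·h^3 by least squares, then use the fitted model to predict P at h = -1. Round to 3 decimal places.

P̂ = 2.503

Entries of MᵀM: Σ1 = 4, Σh^3 = 846, Σh^3·h^3 = 547130.
Moment sums: ΣP = -1688, Σh^3·P = -1092552.
Δ = 4·547130 − 846² = 1472804.
α = ((-1688)·547130 − 846·(-1092552))/1472804 = 185888/368201; β = (4·(-1092552) − 846·(-1688))/1472804 = -735540/368201.
At h = -1: P̂ = (185888/368201)·(1) + (-735540/368201)·(-1) = 921428/368201.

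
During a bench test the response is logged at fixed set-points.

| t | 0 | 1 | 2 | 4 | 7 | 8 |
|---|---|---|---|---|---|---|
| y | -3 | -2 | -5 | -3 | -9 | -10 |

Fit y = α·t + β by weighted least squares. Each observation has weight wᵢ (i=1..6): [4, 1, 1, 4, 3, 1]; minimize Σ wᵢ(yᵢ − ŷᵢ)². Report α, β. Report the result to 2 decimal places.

Forming AᵀWA = [[280, 48]; [48, 14]] and AᵀWy = [-329, -68]ᵀ gives AᵀWA·[α, β]ᵀ = AᵀWy.
Eliminating β: 14·(row 1) − 48·(row 2) gives 1616·α = 14·(-329) − 48·(-68) = -1342, so α = -671/808.
Then β = ((-68) − 48·(-671/808))/14 = -203/101.

α = -0.83, β = -2.01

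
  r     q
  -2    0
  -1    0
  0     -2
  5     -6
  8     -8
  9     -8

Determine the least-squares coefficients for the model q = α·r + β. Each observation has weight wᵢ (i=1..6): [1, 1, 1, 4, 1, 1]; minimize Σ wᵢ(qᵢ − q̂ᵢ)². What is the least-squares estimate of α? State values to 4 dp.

α = -0.8007

The normal equations are: 250·α + 34·β = -256;  34·α + 9·β = -42.
Determinant 250·9 − 34² = 1094.
α = ((-256)·9 − 34·(-42))/1094 = -438/547; β = (250·(-42) − 34·(-256))/1094 = -898/547.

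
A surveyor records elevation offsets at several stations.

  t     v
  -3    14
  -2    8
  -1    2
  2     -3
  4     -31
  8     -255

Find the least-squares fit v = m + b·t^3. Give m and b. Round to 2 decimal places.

Normal-equation sums: Σ1 = 6, Σt^3 = 548, Σt^3·t^3 = 267098.
Moment sums: Σv = -265, Σt^3·v = -133012.
Normal equations: [[6, 548]; [548, 267098]]·[m, b]ᵀ = [-265, -133012]ᵀ.
Determinant 6·267098 − 548² = 1302284.
m = ((-265)·267098 − 548·(-133012))/1302284 = 1054803/651142; b = (6·(-133012) − 548·(-265))/1302284 = -163213/325571.

m = 1.62, b = -0.50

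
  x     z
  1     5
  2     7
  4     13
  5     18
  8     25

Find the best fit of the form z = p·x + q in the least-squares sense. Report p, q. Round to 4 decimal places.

p = 2.9667, q = 1.7333

With design matrix A, AᵀA = [[110, 20]; [20, 5]] and Aᵀz = [361, 68]ᵀ.
Δ = 110·5 − 20² = 150.
p = (361·5 − 20·68)/150 = 89/30; q = (110·68 − 20·361)/150 = 26/15.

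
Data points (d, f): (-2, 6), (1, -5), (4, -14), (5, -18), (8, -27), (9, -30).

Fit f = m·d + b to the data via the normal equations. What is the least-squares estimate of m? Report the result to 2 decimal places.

Entries of AᵀA: Σd·d = 191, Σd = 25, Σ1 = 6.
Moment sums: Σd·f = -649, Σf = -88.
det = 191·6 − 25² = 521.
m = ((-649)·6 − 25·(-88))/521 = -1694/521; b = (191·(-88) − 25·(-649))/521 = -583/521.

m = -3.25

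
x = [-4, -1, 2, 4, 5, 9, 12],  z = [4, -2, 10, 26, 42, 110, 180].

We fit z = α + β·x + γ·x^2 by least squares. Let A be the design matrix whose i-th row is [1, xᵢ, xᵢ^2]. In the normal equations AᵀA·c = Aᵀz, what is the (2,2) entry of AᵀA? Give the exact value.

287

Row 2 ↔ basis x, column 2 ↔ basis x, so (AᵀA)_{2,2} = Σᵢ (x)·(x) = (-4)·(-4) + (-1)·(-1) + (2)·(2) + (4)·(4) + (5)·(5) + (9)·(9) + (12)·(12) = 287.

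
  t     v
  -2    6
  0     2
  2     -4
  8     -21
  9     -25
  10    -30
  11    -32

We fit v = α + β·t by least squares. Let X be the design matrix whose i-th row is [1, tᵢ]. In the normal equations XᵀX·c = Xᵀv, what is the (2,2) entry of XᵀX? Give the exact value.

Row 2 ↔ basis t, column 2 ↔ basis t, so (XᵀX)_{2,2} = Σᵢ (t)·(t) = (-2)·(-2) + (0)·(0) + (2)·(2) + (8)·(8) + (9)·(9) + (10)·(10) + (11)·(11) = 374.

374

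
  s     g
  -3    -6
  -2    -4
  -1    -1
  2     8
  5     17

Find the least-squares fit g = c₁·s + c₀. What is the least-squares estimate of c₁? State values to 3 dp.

c₁ = 2.925

Entries of AᵀA: Σs·s = 43, Σs = 1, Σ1 = 5.
For Aᵀg: Σs·g = 128, Σg = 14.
Δ = 43·5 − 1² = 214.
c₁ = (128·5 − 1·14)/214 = 313/107; c₀ = (43·14 − 1·128)/214 = 237/107.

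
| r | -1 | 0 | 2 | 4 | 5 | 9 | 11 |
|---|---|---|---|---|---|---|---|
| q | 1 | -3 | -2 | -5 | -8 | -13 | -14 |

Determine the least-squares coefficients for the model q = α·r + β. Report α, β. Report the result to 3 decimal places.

α = -1.234, β = -0.995

Compute the Gram sums: Σr·r = 248, Σr = 30, Σ1 = 7.
And Σr·q = -336, Σq = -44.
Normal equations: [[248, 30]; [30, 7]]·[α, β]ᵀ = [-336, -44]ᵀ.
det = 248·7 − 30² = 836.
α = ((-336)·7 − 30·(-44))/836 = -258/209; β = (248·(-44) − 30·(-336))/836 = -208/209.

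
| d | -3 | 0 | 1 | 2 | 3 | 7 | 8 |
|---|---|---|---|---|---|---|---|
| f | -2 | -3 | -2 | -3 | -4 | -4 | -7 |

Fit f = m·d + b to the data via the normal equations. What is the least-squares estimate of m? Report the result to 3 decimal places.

The normal equations are: 136·m + 18·b = -98;  18·m + 7·b = -25.
det = 136·7 − 18² = 628.
m = ((-98)·7 − 18·(-25))/628 = -59/157; b = (136·(-25) − 18·(-98))/628 = -409/157.

m = -0.376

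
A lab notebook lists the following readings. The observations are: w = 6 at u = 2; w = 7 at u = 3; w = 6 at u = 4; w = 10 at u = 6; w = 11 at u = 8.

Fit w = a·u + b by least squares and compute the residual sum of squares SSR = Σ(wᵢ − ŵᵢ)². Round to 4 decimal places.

Entries of AᵀA: Σu·u = 129, Σu = 23, Σ1 = 5.
Moment sums: Σu·w = 205, Σw = 40.
det = 129·5 − 23² = 116.
a = (205·5 − 23·40)/116 = 105/116; b = (129·40 − 23·205)/116 = 445/116.
Residuals: 41/116, 13/29, -169/116, 85/116, -9/116; SSR = 347/116.

SSR = 2.9914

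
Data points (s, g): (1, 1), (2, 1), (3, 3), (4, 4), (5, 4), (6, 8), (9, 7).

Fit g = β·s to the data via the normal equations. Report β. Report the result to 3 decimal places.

β = 0.924

Normal-equation sums: Σs·s = 172.
Right-hand side: Σs·g = 159.
So MᵀM·[β]ᵀ = Mᵀg: [[172]]·[β]ᵀ = [159]ᵀ.
Hence β = 159 / 172 ≈ 0.924419.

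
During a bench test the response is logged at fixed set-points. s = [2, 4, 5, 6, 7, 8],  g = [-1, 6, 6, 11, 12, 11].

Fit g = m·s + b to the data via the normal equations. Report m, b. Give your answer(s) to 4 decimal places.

m = 2.1429, b = -3.9286

Sums needed: Σs·s = 194, Σs = 32, Σ1 = 6.
Right-hand side: Σs·g = 290, Σg = 45.
AᵀA·[m, b]ᵀ = Aᵀg becomes [[194, 32]; [32, 6]]·[m, b]ᵀ = [290, 45]ᵀ.
Δ = 194·6 − 32² = 140.
m = (290·6 − 32·45)/140 = 15/7; b = (194·45 − 32·290)/140 = -55/14.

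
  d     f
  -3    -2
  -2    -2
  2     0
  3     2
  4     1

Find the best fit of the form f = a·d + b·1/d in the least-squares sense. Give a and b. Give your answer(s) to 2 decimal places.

AᵀA·[a, b]ᵀ = Aᵀf reads: 42·a + 5·b = 20;  5·a + (113/144)·b = 31/12.
(Σd·d = 42, Σd·1/d = 5, Σ1/d·1/d = 113/144, Σd·f = 20, Σ1/d·f = 31/12.)
Eliminating b: (113/144)·(row 1) − 5·(row 2) gives (191/24)·a = (113/144)·20 − 5·(31/12) = 25/9, so a = 200/573.
Then b = ((31/12) − 5·(200/573))/(113/144) = 204/191.

a = 0.35, b = 1.07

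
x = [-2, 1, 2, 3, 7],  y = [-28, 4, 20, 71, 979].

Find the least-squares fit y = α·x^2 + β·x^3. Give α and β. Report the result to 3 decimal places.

α = -1.049, β = 3.004

With design matrix A, AᵀA = [[2515, 17051]; [17051, 118507]] and Aᵀy = [48582, 338102]ᵀ.
Determinant 2515·118507 − 17051² = 7308504.
α = (48582·118507 − 17051·338102)/7308504 = -56398/53739; β = (2515·338102 − 17051·48582)/7308504 = 2744356/913563.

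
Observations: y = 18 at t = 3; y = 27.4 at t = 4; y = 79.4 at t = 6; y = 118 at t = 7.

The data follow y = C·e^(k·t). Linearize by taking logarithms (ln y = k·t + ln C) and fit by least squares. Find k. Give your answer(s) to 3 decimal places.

Linearized form: ln y = k·t + ln C. From the 4 transformed points,
Σt = 20.0000, Σ(t)² = 110.0000, Σln y = 15.3461, Σt·ln y = 81.5551.
Equations: 110.0000·k + 20.0000·ln C = 81.5551;  20.0000·k + 4·ln C = 15.3461.
Slope k = (n·Σt·ln y − Σt·Σln y)/(n·Σ(t)² − (Σt)²) = (4·81.5551 − 20.0000·15.3461)/40.0000 = 0.48246; ln C = (Σln y − k·Σt)/n = 1.42423.

k = 0.482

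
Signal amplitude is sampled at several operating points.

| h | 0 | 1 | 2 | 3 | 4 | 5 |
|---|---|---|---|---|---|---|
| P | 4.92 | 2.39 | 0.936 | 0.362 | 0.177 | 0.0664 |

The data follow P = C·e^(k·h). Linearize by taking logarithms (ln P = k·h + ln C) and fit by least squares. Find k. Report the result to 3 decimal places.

With ln Pᵢ as the transformed response and hᵢ as the regressor:
Σh = 15.0000, Σ(h)² = 55.0000, Σln P = -3.0613, Σh·ln P = -22.7960.
Equations: 55.0000·k + 15.0000·ln C = -22.7960;  15.0000·k + 6·ln C = -3.0613.
Slope k = (n·Σh·ln P − Σh·Σln P)/(n·Σ(h)² − (Σh)²) = (6·-22.7960 − 15.0000·-3.0613)/105.0000 = -0.86530; ln C = (Σln P − k·Σh)/n = 1.65303.

k = -0.865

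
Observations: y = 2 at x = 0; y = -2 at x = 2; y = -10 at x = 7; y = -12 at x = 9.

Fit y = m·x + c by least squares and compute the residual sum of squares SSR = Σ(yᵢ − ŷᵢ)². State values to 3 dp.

MᵀM·[m, c]ᵀ = Mᵀy reads: 134·m + 18·c = -182;  18·m + 4·c = -22.
Eliminating c: 4·(row 1) − 18·(row 2) gives 212·m = 4·(-182) − 18·(-22) = -332, so m = -83/53.
Then c = ((-22) − 18·(-83/53))/4 = 82/53.
Residuals: 24/53, -22/53, -31/53, 29/53; SSR = 54/53.

SSR = 1.019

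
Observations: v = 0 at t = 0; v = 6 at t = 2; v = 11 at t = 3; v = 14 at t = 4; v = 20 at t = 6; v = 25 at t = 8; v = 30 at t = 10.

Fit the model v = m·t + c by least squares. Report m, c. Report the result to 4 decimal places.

Forming AᵀA = [[229, 33]; [33, 7]] and Aᵀv = [721, 106]ᵀ gives AᵀA·[m, c]ᵀ = Aᵀv.
Δ = 229·7 − 33² = 514.
m = (721·7 − 33·106)/514 = 1549/514; c = (229·106 − 33·721)/514 = 481/514.

m = 3.0136, c = 0.9358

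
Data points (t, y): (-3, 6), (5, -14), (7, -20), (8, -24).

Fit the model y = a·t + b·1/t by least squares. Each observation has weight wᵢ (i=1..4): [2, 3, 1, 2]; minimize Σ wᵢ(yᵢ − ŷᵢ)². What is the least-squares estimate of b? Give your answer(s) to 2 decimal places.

The normal equations are: 270·a + 8·b = -770;  8·a + (138961/352800)·b = -744/35.
Eliminating b: (138961/352800)·(row 1) − 8·(row 2) gives (166003/3920)·a = (138961/352800)·(-770) − 8·(-744/35) = -671483/5040, so a = -4700381/1494027.
Then b = ((-744/35) − 8·(-4700381/1494027))/(138961/352800) = 1648640/166003.

b = 9.93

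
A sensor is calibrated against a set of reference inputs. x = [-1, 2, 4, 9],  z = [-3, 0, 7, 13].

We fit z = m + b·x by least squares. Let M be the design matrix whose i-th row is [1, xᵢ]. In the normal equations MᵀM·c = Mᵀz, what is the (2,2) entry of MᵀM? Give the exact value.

Row 2 ↔ basis x, column 2 ↔ basis x, so (MᵀM)_{2,2} = Σᵢ (x)·(x) = (-1)·(-1) + (2)·(2) + (4)·(4) + (9)·(9) = 102.

102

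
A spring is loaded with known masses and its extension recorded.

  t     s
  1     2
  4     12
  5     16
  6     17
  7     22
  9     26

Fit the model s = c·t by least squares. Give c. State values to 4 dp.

c = 2.9808

Sums needed: Σt·t = 208.
Right-hand side: Σt·s = 620.
So AᵀA·[c]ᵀ = Aᵀs: [[208]]·[c]ᵀ = [620]ᵀ.
c = 620/208 = 2.98077.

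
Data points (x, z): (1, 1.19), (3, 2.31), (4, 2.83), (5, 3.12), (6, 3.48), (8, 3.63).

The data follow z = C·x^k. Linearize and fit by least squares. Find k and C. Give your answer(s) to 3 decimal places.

Linearized form: ln z = k·ln x + ln C. From the 6 transformed points,
Σln x = 7.9655, Σ(ln x)² = 13.2535, Σln z = 5.7256, Σln x·ln z = 9.1085.
Equations: 13.2535·k + 7.9655·ln C = 9.1085;  7.9655·k + 6·ln C = 5.7256.
Solving (det = 16.0713): k = 0.56271, ln C = 0.20721, so C = exp(0.20721) = 1.23024.

k = 0.563, C = 1.230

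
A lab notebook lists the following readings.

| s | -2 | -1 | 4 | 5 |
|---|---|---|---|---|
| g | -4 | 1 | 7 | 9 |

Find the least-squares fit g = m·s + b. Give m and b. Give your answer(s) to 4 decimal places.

m = 1.6351, b = 0.7973

XᵀX·[m, b]ᵀ = Xᵀg reads: 46·m + 6·b = 80;  6·m + 4·b = 13.
det = 46·4 − 6² = 148.
m = (80·4 − 6·13)/148 = 121/74; b = (46·13 − 6·80)/148 = 59/74.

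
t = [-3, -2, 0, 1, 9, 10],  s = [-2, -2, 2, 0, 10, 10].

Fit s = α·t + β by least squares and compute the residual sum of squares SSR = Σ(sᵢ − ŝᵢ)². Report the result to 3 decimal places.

SSR = 5.460

Entries of AᵀA: Σt·t = 195, Σt = 15, Σ1 = 6.
For Aᵀs: Σt·s = 200, Σs = 18.
Normal equations: [[195, 15]; [15, 6]]·[α, β]ᵀ = [200, 18]ᵀ.
det = 195·6 − 15² = 945.
α = (200·6 − 15·18)/945 = 62/63; β = (195·18 − 15·200)/945 = 34/63.
Residuals: 26/63, -4/7, 92/63, -32/21, 38/63, -8/21; SSR = 344/63.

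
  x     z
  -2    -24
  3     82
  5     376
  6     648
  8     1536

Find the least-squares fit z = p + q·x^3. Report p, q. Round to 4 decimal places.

p = 0.5982, q = 2.9989

Setting ∂/∂p … = 0 gives: 5·p + 872·q = 2618;  872·p + 325218·q = 975806.
Determinant 5·325218 − 872² = 865706.
p = (2618·325218 − 872·975806)/865706 = 258946/432853; q = (5·975806 − 872·2618)/865706 = 1298067/432853.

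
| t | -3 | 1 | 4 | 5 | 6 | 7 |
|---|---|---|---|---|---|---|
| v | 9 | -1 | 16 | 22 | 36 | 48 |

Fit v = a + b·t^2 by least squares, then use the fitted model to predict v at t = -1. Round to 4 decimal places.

From the data, Σ1 = 6, Σt^2 = 136, Σt^2·t^2 = 4660.
Moment sums: Σv = 130, Σt^2·v = 4534.
Determinant 6·4660 − 136² = 9464.
a = (130·4660 − 136·4534)/9464 = -1353/1183; b = (6·4534 − 136·130)/9464 = 2381/2366.
At t = -1: v̂ = (-1353/1183)·(1) + (2381/2366)·(1) = -25/182.

v̂ = -0.1374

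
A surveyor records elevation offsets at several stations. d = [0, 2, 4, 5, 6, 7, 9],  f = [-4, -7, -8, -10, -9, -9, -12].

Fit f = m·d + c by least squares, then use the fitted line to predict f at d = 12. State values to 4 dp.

Normal-equation sums: Σd·d = 211, Σd = 33, Σ1 = 7.
For Mᵀf: Σd·f = -321, Σf = -59.
Normal equations: [[211, 33]; [33, 7]]·[m, c]ᵀ = [-321, -59]ᵀ.
Determinant 211·7 − 33² = 388.
m = ((-321)·7 − 33·(-59))/388 = -75/97; c = (211·(-59) − 33·(-321))/388 = -464/97.
At d = 12: f̂ = (-75/97)·(12) + (-464/97)·(1) = -1364/97.

f̂ = -14.0619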